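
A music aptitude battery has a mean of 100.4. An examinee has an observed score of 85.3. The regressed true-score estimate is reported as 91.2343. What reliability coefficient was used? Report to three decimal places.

T̂ = ρX + (1 − ρ)μ  ⇒  T̂ − μ = ρ(X − μ)
ρ = (T̂ − μ)/(X − μ) = (91.2343 − 100.4) / (85.3 − 100.4) = -9.1657 / -15.1 = 0.60700

0.607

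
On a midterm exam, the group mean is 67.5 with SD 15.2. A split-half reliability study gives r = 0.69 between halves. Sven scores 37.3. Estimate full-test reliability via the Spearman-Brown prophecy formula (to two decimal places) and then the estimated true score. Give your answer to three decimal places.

Spearman-Brown: ρ = 2r/(1 + r) = 2(0.69)/(1 + 0.69) = 1.380/1.69 = 0.8166 → 0.82
T̂ = 0.82(37.3) + 0.18(67.5) = 30.586 + 12.150 = 42.7360 → 42.736

42.736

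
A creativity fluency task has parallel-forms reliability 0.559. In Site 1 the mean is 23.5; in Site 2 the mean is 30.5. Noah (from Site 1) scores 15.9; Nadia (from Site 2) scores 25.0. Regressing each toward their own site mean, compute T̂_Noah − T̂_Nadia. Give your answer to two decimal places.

-8.17

T̂_Noah = 0.559(15.9) + 0.441(23.5) = 19.2516
T̂_Nadia = 0.559(25.0) + 0.441(30.5) = 27.4255
Difference = 19.2516 − 27.4255 = -8.1739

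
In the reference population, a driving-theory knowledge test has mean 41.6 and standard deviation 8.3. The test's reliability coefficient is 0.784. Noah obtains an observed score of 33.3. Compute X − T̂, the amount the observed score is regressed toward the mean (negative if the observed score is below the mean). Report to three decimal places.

Regress the observed score toward the mean by the unreliability: T̂ = 0.784·33.3 + 0.216·41.6 = 26.1072 + 8.9856 = 35.09280.
X − T̂ = 33.3 − 35.0928 = -1.7928 → -1.793

-1.793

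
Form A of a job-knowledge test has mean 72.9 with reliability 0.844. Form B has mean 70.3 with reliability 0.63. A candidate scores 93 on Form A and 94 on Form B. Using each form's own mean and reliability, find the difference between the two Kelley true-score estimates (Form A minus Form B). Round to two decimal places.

4.63

T̂_A = 0.844(93) + 0.156(72.9) = 89.8644
T̂_B = 0.63(94) + 0.37(70.3) = 85.2310
T̂_A − T̂_B = 4.6334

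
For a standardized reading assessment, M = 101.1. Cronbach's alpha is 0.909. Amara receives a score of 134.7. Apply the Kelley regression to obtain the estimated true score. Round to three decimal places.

Kelley's formula gives T̂ = 0.909·134.7 + 0.091·101.1 = 122.4423 + 9.2001 = 131.6424.

131.642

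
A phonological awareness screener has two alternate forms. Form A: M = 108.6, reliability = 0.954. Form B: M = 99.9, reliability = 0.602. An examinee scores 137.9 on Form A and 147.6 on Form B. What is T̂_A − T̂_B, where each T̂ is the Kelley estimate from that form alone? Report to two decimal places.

T̂_A = 0.954(137.9) + 0.046(108.6) = 136.5522
T̂_B = 0.602(147.6) + 0.398(99.9) = 128.6154
T̂_A − T̂_B = 7.9368

7.94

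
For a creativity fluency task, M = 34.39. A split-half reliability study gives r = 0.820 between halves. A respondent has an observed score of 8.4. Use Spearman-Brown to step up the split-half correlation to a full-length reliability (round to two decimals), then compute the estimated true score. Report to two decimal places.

Spearman-Brown: ρ = 2r/(1 + r) = 2(0.820)/(1 + 0.820) = 1.6400/1.820 = 0.9011 → 0.90
T̂ = ρX + (1 − ρ)μ
  = 0.90 × 8.4 + 0.10 × 34.39
  = 7.560 + 3.4390
  = 10.999
  ≈ 11.00

11.00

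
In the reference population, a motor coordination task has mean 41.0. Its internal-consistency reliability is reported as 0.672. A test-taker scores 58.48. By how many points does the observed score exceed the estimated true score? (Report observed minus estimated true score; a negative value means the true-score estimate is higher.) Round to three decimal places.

5.733

Regress the observed score toward the mean by the unreliability: T̂ = 0.672·58.48 + 0.328·41.0 = 39.29856 + 13.4480 = 52.74656.
X − T̂ = 58.48 − 52.7466 = 5.7334 → 5.733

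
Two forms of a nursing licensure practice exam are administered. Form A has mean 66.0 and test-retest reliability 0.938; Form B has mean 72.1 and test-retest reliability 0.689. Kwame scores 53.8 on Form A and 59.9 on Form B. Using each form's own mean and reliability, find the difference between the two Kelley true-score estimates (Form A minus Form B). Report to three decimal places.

-9.138

T̂_A = 0.938(53.8) + 0.062(66.0) = 54.55640
T̂_B = 0.689(59.9) + 0.311(72.1) = 63.69420
T̂_A − T̂_B = -9.13780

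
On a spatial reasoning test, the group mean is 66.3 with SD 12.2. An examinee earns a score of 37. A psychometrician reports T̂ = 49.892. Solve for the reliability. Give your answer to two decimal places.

T̂ = ρX + (1 − ρ)μ  ⇒  T̂ − μ = ρ(X − μ)
ρ = (T̂ − μ)/(X − μ) = (49.892 − 66.3) / (37 − 66.3) = -16.408 / -29.3 = 0.5600

0.56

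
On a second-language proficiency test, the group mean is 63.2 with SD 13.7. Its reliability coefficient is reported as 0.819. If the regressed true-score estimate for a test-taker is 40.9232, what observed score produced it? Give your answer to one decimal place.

36.0

T̂ = ρX + (1 − ρ)μ  ⇒  X = (T̂ − (1 − ρ)μ) / ρ
X = (40.9232 − 0.181 × 63.2) / 0.819 = (40.9232 − 11.4392) / 0.819 = 29.4840 / 0.819 = 36.000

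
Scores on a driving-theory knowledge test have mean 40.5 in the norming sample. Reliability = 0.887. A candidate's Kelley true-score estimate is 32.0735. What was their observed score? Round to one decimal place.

T̂ = ρX + (1 − ρ)μ  ⇒  X = (T̂ − (1 − ρ)μ) / ρ
X = (32.0735 − 0.113 × 40.5) / 0.887 = (32.0735 − 4.5765) / 0.887 = 27.4970 / 0.887 = 31.000

31.0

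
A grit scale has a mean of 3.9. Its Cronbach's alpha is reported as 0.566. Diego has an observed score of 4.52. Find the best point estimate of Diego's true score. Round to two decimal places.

4.25

Weight the observed score by reliability and the mean by (1 − reliability): T̂ = 0.566·4.52 + 0.434·3.9 = 2.55832 + 1.6926 = 4.251.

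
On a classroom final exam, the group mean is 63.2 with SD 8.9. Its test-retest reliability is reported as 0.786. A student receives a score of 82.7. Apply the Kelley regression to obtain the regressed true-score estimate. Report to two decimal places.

T̂ = ρX + (1 − ρ)μ
  = 0.786 × 82.7 + 0.214 × 63.2
  = 65.0022 + 13.5248
  = 78.527
  ≈ 78.53

78.53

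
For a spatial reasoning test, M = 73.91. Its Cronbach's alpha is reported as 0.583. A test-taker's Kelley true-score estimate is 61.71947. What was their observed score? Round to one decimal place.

53.0

T̂ = ρX + (1 − ρ)μ  ⇒  X = (T̂ − (1 − ρ)μ) / ρ
X = (61.71947 − 0.417 × 73.91) / 0.583 = (61.71947 − 30.82047) / 0.583 = 30.89900 / 0.583 = 53.000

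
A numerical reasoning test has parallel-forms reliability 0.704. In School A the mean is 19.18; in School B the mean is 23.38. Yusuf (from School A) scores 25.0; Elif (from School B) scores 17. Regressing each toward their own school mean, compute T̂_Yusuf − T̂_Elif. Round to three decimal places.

4.389

T̂_Yusuf = 0.704(25.0) + 0.296(19.18) = 23.27728
T̂_Elif = 0.704(17) + 0.296(23.38) = 18.88848
Difference = 23.27728 − 18.88848 = 4.38880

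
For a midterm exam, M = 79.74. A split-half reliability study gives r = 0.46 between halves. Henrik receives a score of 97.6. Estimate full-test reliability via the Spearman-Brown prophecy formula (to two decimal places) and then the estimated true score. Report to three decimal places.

Spearman-Brown: ρ = 2r/(1 + r) = 2(0.46)/(1 + 0.46) = 0.920/1.46 = 0.6301 → 0.63
T̂ = 0.63(97.6) + 0.37(79.74) = 61.488 + 29.5038 = 90.9918 → 90.992

90.992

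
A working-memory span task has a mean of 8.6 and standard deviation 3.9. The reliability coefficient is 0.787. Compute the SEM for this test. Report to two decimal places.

1.80

SEM = SD · √(1 − ρ) = 3.9 × √0.213 = 3.9 × 0.4615 = 1.800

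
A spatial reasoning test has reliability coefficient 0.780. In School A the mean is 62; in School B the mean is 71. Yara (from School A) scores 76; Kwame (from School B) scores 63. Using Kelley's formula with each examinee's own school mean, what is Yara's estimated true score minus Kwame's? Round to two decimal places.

8.16

T̂_Yara = 0.780(76) + 0.220(62) = 72.9200
T̂_Kwame = 0.780(63) + 0.220(71) = 64.7600
Difference = 72.9200 − 64.7600 = 8.1600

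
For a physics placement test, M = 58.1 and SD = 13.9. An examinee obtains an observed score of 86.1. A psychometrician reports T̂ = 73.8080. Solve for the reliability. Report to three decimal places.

T̂ = ρX + (1 − ρ)μ  ⇒  T̂ − μ = ρ(X − μ)
ρ = (T̂ − μ)/(X − μ) = (73.8080 − 58.1) / (86.1 − 58.1) = 15.7080 / 28.0 = 0.56100

0.561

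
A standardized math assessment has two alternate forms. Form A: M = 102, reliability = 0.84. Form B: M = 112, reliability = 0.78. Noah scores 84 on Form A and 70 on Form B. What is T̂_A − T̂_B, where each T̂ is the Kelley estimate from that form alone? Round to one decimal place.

T̂_A = 0.84(84) + 0.16(102) = 86.880
T̂_B = 0.78(70) + 0.22(112) = 79.240
T̂_A − T̂_B = 7.640

7.6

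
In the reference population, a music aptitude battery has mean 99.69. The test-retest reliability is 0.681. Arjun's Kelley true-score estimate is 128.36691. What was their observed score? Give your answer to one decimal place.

T̂ = ρX + (1 − ρ)μ  ⇒  X = (T̂ − (1 − ρ)μ) / ρ
X = (128.36691 − 0.319 × 99.69) / 0.681 = (128.36691 − 31.80111) / 0.681 = 96.56580 / 0.681 = 141.800

141.8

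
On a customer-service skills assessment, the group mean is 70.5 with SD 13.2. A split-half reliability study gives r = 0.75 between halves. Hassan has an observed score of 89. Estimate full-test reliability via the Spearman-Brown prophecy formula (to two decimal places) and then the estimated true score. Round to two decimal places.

86.41

Spearman-Brown: ρ = 2r/(1 + r) = 2(0.75)/(1 + 0.75) = 1.500/1.75 = 0.8571 → 0.86
Kelley's formula gives T̂ = 0.86·89 + 0.14·70.5 = 76.54 + 9.870 = 86.410.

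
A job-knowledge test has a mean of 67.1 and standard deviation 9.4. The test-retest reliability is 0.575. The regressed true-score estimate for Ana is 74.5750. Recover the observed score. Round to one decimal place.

80.1

T̂ = ρX + (1 − ρ)μ  ⇒  X = (T̂ − (1 − ρ)μ) / ρ
X = (74.5750 − 0.425 × 67.1) / 0.575 = (74.5750 − 28.5175) / 0.575 = 46.0575 / 0.575 = 80.100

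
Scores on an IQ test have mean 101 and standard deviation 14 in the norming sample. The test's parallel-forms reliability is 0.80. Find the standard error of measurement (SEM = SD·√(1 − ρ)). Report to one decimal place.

6.3

SEM = SD · √(1 − ρ) = 14 × √0.20 = 14 × 0.4472 = 6.261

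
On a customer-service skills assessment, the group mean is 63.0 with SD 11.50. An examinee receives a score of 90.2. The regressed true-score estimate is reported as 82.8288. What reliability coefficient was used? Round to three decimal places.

T̂ = ρX + (1 − ρ)μ  ⇒  T̂ − μ = ρ(X − μ)
ρ = (T̂ − μ)/(X − μ) = (82.8288 − 63.0) / (90.2 − 63.0) = 19.8288 / 27.2 = 0.72900

0.729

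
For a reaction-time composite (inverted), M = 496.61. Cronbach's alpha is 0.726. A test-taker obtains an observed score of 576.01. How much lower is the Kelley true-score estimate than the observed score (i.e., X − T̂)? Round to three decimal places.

21.756

T̂ = ρX + (1 − ρ)μ
  = 0.726 × 576.01 + 0.274 × 496.61
  = 418.18326 + 136.07114
  = 554.25440
  ≈ 554.2544
X − T̂ = 576.01 − 554.2544 = 21.7556 → 21.756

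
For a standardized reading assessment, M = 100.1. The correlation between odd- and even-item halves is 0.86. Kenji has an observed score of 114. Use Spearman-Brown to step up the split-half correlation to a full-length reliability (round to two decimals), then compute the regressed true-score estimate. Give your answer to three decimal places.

Spearman-Brown: ρ = 2r/(1 + r) = 2(0.86)/(1 + 0.86) = 1.720/1.86 = 0.9247 → 0.92
T̂ = ρX + (1 − ρ)μ
  = 0.92 × 114 + 0.08 × 100.1
  = 104.88 + 8.008
  = 112.8880
  ≈ 112.888

112.888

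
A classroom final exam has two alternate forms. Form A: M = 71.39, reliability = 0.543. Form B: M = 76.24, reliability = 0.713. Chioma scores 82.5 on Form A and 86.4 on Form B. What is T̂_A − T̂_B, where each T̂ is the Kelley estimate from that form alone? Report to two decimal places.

T̂_A = 0.543(82.5) + 0.457(71.39) = 77.4227
T̂_B = 0.713(86.4) + 0.287(76.24) = 83.4841
T̂_A − T̂_B = -6.0614

-6.06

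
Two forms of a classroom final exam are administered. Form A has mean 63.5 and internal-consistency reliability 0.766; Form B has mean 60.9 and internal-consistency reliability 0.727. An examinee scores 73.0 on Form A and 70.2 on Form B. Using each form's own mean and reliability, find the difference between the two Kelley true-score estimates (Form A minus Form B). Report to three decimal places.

T̂_A = 0.766(73.0) + 0.234(63.5) = 70.77700
T̂_B = 0.727(70.2) + 0.273(60.9) = 67.66110
T̂_A − T̂_B = 3.11590

3.116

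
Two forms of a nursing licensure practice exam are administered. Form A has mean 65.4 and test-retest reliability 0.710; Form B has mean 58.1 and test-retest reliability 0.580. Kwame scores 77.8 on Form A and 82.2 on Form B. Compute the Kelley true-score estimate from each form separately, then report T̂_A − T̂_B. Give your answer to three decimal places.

2.126

T̂_A = 0.710(77.8) + 0.290(65.4) = 74.20400
T̂_B = 0.580(82.2) + 0.420(58.1) = 72.07800
T̂_A − T̂_B = 2.12600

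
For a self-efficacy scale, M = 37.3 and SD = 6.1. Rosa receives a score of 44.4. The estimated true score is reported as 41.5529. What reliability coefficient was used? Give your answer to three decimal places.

T̂ = ρX + (1 − ρ)μ  ⇒  T̂ − μ = ρ(X − μ)
ρ = (T̂ − μ)/(X − μ) = (41.5529 − 37.3) / (44.4 − 37.3) = 4.2529 / 7.1 = 0.59900

0.599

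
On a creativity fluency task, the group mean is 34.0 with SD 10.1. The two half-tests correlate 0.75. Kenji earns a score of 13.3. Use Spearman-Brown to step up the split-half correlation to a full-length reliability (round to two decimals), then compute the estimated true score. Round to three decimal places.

16.198

Spearman-Brown: ρ = 2r/(1 + r) = 2(0.75)/(1 + 0.75) = 1.500/1.75 = 0.8571 → 0.86
T̂ = ρX + (1 − ρ)μ
  = 0.86 × 13.3 + 0.14 × 34.0
  = 11.438 + 4.760
  = 16.1980
  ≈ 16.198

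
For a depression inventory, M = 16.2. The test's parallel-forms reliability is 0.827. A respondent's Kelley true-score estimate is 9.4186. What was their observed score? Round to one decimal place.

8.0

T̂ = ρX + (1 − ρ)μ  ⇒  X = (T̂ − (1 − ρ)μ) / ρ
X = (9.4186 − 0.173 × 16.2) / 0.827 = (9.4186 − 2.8026) / 0.827 = 6.6160 / 0.827 = 8.000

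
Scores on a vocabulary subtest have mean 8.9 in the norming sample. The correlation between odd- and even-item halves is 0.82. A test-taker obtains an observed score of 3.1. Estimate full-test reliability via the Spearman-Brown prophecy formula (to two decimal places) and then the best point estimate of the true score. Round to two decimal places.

Spearman-Brown: ρ = 2r/(1 + r) = 2(0.82)/(1 + 0.82) = 1.640/1.82 = 0.9011 → 0.90
T̂ = 0.90(3.1) + 0.10(8.9) = 2.790 + 0.890 = 3.680 → 3.68

3.68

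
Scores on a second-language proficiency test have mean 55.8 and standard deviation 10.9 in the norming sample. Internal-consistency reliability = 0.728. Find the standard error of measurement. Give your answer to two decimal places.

5.68

SEM = SD · √(1 − ρ) = 10.9 × √0.272 = 10.9 × 0.5215 = 5.685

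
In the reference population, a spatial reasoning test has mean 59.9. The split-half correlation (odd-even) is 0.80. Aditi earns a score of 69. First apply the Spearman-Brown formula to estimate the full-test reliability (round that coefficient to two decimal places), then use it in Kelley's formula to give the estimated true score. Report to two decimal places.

Spearman-Brown: ρ = 2r/(1 + r) = 2(0.80)/(1 + 0.80) = 1.600/1.80 = 0.8889 → 0.89
T̂ = 0.89(69) + 0.11(59.9) = 61.41 + 6.589 = 67.999 → 68.00

68.00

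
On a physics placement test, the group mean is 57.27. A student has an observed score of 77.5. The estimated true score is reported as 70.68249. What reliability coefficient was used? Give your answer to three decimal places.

0.663

T̂ = ρX + (1 − ρ)μ  ⇒  T̂ − μ = ρ(X − μ)
ρ = (T̂ − μ)/(X − μ) = (70.68249 − 57.27) / (77.5 − 57.27) = 13.41249 / 20.23 = 0.66300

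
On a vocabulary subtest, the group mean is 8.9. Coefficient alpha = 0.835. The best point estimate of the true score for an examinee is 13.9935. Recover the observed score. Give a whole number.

15

T̂ = ρX + (1 − ρ)μ  ⇒  X = (T̂ − (1 − ρ)μ) / ρ
X = (13.9935 − 0.165 × 8.9) / 0.835 = (13.9935 − 1.4685) / 0.835 = 12.5250 / 0.835 = 15.00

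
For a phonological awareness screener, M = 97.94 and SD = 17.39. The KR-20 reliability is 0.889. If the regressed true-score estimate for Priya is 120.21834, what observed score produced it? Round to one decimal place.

123.0

T̂ = ρX + (1 − ρ)μ  ⇒  X = (T̂ − (1 − ρ)μ) / ρ
X = (120.21834 − 0.111 × 97.94) / 0.889 = (120.21834 − 10.87134) / 0.889 = 109.34700 / 0.889 = 123.000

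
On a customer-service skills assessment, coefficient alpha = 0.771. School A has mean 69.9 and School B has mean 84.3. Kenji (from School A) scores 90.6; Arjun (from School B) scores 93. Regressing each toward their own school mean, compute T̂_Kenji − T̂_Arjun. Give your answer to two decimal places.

-5.15

T̂_Kenji = 0.771(90.6) + 0.229(69.9) = 85.8597
T̂_Arjun = 0.771(93) + 0.229(84.3) = 91.0077
Difference = 85.8597 − 91.0077 = -5.1480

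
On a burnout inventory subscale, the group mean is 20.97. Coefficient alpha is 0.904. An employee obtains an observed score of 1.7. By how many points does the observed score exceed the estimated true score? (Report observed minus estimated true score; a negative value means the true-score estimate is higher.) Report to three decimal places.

T̂ = 0.904(1.7) + 0.096(20.97) = 1.5368 + 2.01312 = 3.54992 → 3.5499
X − T̂ = 1.7 − 3.5499 = -1.8499 → -1.850

-1.850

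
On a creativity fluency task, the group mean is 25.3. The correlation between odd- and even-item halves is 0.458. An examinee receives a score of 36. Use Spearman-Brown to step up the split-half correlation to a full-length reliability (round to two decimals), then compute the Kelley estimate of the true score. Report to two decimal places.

Spearman-Brown: ρ = 2r/(1 + r) = 2(0.458)/(1 + 0.458) = 0.9160/1.458 = 0.6283 → 0.63
Kelley's formula gives T̂ = 0.63·36 + 0.37·25.3 = 22.68 + 9.361 = 32.041.

32.04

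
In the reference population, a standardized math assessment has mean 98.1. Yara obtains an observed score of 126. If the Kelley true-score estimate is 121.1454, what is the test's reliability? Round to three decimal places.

T̂ = ρX + (1 − ρ)μ  ⇒  T̂ − μ = ρ(X − μ)
ρ = (T̂ − μ)/(X − μ) = (121.1454 − 98.1) / (126 − 98.1) = 23.0454 / 27.9 = 0.82600

0.826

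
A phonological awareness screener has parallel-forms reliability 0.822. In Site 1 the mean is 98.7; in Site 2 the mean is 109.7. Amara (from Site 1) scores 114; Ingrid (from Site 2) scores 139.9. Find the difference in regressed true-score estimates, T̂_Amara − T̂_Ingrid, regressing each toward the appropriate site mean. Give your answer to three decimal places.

-23.248

T̂_Amara = 0.822(114) + 0.178(98.7) = 111.27660
T̂_Ingrid = 0.822(139.9) + 0.178(109.7) = 134.52440
Difference = 111.27660 − 134.52440 = -23.24780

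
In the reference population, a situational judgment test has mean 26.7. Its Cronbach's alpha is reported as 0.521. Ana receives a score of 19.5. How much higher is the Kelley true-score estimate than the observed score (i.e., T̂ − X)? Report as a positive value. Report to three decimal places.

3.449

Weight the observed score by reliability and the mean by (1 − reliability): T̂ = 0.521·19.5 + 0.479·26.7 = 10.1595 + 12.7893 = 22.94880.
T̂ − X = 22.9488 − 19.5 = 3.4488 → 3.449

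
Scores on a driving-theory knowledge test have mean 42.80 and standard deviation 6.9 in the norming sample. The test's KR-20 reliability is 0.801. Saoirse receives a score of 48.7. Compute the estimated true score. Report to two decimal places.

47.53

Weight the observed score by reliability and the mean by (1 − reliability): T̂ = 0.801·48.7 + 0.199·42.80 = 39.0087 + 8.51720 = 47.526.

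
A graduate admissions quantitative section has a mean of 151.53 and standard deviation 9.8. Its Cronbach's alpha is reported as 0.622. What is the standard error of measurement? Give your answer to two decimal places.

SEM = SD · √(1 − ρ) = 9.8 × √0.378 = 9.8 × 0.6148 = 6.025

6.03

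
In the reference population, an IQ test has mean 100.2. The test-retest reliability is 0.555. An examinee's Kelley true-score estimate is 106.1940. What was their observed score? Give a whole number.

111

T̂ = ρX + (1 − ρ)μ  ⇒  X = (T̂ − (1 − ρ)μ) / ρ
X = (106.1940 − 0.445 × 100.2) / 0.555 = (106.1940 − 44.5890) / 0.555 = 61.6050 / 0.555 = 111.00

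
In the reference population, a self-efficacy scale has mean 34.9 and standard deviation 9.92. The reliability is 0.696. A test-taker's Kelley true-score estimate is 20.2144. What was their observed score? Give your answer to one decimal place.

T̂ = ρX + (1 − ρ)μ  ⇒  X = (T̂ − (1 − ρ)μ) / ρ
X = (20.2144 − 0.304 × 34.9) / 0.696 = (20.2144 − 10.6096) / 0.696 = 9.6048 / 0.696 = 13.800

13.8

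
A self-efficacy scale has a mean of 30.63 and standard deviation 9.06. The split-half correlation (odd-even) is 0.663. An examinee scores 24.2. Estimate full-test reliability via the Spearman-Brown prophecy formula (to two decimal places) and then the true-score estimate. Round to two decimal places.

25.49

Spearman-Brown: ρ = 2r/(1 + r) = 2(0.663)/(1 + 0.663) = 1.3260/1.663 = 0.7974 → 0.80
T̂ = 0.80(24.2) + 0.20(30.63) = 19.360 + 6.1260 = 25.486 → 25.49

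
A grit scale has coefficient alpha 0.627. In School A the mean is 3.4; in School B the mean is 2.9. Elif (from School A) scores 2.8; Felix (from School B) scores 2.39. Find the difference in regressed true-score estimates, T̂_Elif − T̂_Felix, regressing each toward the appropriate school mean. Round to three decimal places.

T̂_Elif = 0.627(2.8) + 0.373(3.4) = 3.02380
T̂_Felix = 0.627(2.39) + 0.373(2.9) = 2.58023
Difference = 3.02380 − 2.58023 = 0.44357

0.444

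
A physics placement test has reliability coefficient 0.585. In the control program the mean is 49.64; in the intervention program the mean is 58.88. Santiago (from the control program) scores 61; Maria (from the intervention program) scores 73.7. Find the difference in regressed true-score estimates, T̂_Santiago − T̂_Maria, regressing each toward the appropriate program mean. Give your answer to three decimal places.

T̂_Santiago = 0.585(61) + 0.415(49.64) = 56.28560
T̂_Maria = 0.585(73.7) + 0.415(58.88) = 67.54970
Difference = 56.28560 − 67.54970 = -11.26410

-11.264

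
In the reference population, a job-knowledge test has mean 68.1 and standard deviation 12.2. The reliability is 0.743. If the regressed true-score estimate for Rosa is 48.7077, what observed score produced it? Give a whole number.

T̂ = ρX + (1 − ρ)μ  ⇒  X = (T̂ − (1 − ρ)μ) / ρ
X = (48.7077 − 0.257 × 68.1) / 0.743 = (48.7077 − 17.5017) / 0.743 = 31.2060 / 0.743 = 42.00

42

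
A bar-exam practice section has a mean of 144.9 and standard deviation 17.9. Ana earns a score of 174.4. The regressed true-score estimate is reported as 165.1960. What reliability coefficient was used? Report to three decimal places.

0.688

T̂ = ρX + (1 − ρ)μ  ⇒  T̂ − μ = ρ(X − μ)
ρ = (T̂ − μ)/(X − μ) = (165.1960 − 144.9) / (174.4 − 144.9) = 20.2960 / 29.5 = 0.68800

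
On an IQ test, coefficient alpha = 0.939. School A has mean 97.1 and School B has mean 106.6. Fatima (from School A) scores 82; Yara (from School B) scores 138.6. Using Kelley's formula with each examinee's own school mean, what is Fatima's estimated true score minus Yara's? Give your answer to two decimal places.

T̂_Fatima = 0.939(82) + 0.061(97.1) = 82.9211
T̂_Yara = 0.939(138.6) + 0.061(106.6) = 136.6480
Difference = 82.9211 − 136.6480 = -53.7269

-53.73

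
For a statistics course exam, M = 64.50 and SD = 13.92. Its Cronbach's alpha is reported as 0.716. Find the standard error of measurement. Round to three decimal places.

7.418

SEM = SD · √(1 − ρ) = 13.92 × √0.284 = 13.92 × 0.5329 = 7.4182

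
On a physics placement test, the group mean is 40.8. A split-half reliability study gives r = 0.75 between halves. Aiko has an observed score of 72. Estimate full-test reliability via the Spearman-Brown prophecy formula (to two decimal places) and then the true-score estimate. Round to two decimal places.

67.63

Spearman-Brown: ρ = 2r/(1 + r) = 2(0.75)/(1 + 0.75) = 1.500/1.75 = 0.8571 → 0.86
Kelley's formula gives T̂ = 0.86·72 + 0.14·40.8 = 61.92 + 5.712 = 67.632.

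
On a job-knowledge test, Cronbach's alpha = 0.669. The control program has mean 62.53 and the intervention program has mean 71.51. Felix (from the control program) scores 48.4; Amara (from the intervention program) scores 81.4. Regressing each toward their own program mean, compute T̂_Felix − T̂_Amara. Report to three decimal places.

T̂_Felix = 0.669(48.4) + 0.331(62.53) = 53.07703
T̂_Amara = 0.669(81.4) + 0.331(71.51) = 78.12641
Difference = 53.07703 − 78.12641 = -25.04938

-25.049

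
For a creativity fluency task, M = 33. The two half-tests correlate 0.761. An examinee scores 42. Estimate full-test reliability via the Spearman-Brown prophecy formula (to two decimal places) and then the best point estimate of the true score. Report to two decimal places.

40.74

Spearman-Brown: ρ = 2r/(1 + r) = 2(0.761)/(1 + 0.761) = 1.5220/1.761 = 0.8643 → 0.86
T̂ = 0.86(42) + 0.14(33) = 36.12 + 4.62 = 40.740 → 40.74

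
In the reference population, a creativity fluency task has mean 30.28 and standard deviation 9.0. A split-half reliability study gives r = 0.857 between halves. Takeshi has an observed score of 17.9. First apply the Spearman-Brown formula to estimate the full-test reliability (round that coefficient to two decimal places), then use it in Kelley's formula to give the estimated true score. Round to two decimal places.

Spearman-Brown: ρ = 2r/(1 + r) = 2(0.857)/(1 + 0.857) = 1.7140/1.857 = 0.9230 → 0.92
T̂ = 0.92(17.9) + 0.08(30.28) = 16.468 + 2.4224 = 18.890 → 18.89

18.89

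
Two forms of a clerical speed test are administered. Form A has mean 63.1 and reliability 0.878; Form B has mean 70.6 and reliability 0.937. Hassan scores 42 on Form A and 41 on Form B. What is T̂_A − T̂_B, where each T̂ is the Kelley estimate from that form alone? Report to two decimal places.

1.71

T̂_A = 0.878(42) + 0.122(63.1) = 44.5742
T̂_B = 0.937(41) + 0.063(70.6) = 42.8648
T̂_A − T̂_B = 1.7094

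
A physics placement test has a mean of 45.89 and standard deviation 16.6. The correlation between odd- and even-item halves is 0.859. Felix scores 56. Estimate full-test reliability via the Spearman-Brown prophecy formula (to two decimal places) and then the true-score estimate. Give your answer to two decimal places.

55.19

Spearman-Brown: ρ = 2r/(1 + r) = 2(0.859)/(1 + 0.859) = 1.7180/1.859 = 0.9242 → 0.92
T̂ = 0.92(56) + 0.08(45.89) = 51.52 + 3.6712 = 55.191 → 55.19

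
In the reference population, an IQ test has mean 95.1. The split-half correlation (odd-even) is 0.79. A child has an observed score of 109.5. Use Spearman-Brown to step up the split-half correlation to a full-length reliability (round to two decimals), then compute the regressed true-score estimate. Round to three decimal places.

107.772

Spearman-Brown: ρ = 2r/(1 + r) = 2(0.79)/(1 + 0.79) = 1.580/1.79 = 0.8827 → 0.88
T̂ = 0.88(109.5) + 0.12(95.1) = 96.360 + 11.412 = 107.7720 → 107.772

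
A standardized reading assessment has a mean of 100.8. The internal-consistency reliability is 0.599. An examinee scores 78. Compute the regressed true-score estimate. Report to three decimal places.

87.143

T̂ = 0.599(78) + 0.401(100.8) = 46.722 + 40.4208 = 87.1428 → 87.143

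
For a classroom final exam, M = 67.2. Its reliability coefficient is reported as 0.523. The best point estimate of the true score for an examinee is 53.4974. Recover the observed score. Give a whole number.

T̂ = ρX + (1 − ρ)μ  ⇒  X = (T̂ − (1 − ρ)μ) / ρ
X = (53.4974 − 0.477 × 67.2) / 0.523 = (53.4974 − 32.0544) / 0.523 = 21.4430 / 0.523 = 41.00

41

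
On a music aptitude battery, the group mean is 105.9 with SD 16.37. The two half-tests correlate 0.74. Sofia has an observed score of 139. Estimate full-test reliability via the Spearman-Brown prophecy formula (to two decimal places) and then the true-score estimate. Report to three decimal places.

134.035

Spearman-Brown: ρ = 2r/(1 + r) = 2(0.74)/(1 + 0.74) = 1.480/1.74 = 0.8506 → 0.85
T̂ = ρX + (1 − ρ)μ
  = 0.85 × 139 + 0.15 × 105.9
  = 118.15 + 15.885
  = 134.0350
  ≈ 134.035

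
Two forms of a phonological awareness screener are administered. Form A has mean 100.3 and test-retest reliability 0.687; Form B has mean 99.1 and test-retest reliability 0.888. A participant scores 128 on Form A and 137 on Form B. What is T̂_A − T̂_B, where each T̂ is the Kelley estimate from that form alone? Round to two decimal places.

-13.43

T̂_A = 0.687(128) + 0.313(100.3) = 119.3299
T̂_B = 0.888(137) + 0.112(99.1) = 132.7552
T̂_A − T̂_B = -13.4253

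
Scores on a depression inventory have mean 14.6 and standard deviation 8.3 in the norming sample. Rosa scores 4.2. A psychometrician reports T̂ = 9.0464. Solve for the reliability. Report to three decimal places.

0.534

T̂ = ρX + (1 − ρ)μ  ⇒  T̂ − μ = ρ(X − μ)
ρ = (T̂ − μ)/(X − μ) = (9.0464 − 14.6) / (4.2 − 14.6) = -5.5536 / -10.4 = 0.53400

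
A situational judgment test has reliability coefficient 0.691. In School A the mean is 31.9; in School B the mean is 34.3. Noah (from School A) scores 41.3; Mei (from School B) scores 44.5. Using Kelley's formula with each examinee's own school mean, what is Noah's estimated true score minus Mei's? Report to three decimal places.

T̂_Noah = 0.691(41.3) + 0.309(31.9) = 38.39540
T̂_Mei = 0.691(44.5) + 0.309(34.3) = 41.34820
Difference = 38.39540 − 41.34820 = -2.95280

-2.953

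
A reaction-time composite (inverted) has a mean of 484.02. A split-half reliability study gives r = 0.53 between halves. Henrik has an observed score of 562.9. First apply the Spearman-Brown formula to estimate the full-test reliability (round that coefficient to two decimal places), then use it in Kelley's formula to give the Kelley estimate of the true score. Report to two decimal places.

Spearman-Brown: ρ = 2r/(1 + r) = 2(0.53)/(1 + 0.53) = 1.060/1.53 = 0.6928 → 0.69
T̂ = ρX + (1 − ρ)μ
  = 0.69 × 562.9 + 0.31 × 484.02
  = 388.401 + 150.0462
  = 538.447
  ≈ 538.45

538.45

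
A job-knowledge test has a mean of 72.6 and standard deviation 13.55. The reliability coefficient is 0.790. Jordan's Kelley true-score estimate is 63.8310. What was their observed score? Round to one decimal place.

T̂ = ρX + (1 − ρ)μ  ⇒  X = (T̂ − (1 − ρ)μ) / ρ
X = (63.8310 − 0.210 × 72.6) / 0.790 = (63.8310 − 15.2460) / 0.790 = 48.5850 / 0.790 = 61.500

61.5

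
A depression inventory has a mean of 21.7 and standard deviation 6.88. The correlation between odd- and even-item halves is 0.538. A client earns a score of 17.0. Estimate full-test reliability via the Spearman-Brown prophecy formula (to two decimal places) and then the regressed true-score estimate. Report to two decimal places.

18.41

Spearman-Brown: ρ = 2r/(1 + r) = 2(0.538)/(1 + 0.538) = 1.0760/1.538 = 0.6996 → 0.70
T̂ = 0.70(17.0) + 0.30(21.7) = 11.900 + 6.510 = 18.410 → 18.41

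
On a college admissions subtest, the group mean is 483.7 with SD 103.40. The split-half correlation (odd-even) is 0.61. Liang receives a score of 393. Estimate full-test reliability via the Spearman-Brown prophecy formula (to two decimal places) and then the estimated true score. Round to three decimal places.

414.768

Spearman-Brown: ρ = 2r/(1 + r) = 2(0.61)/(1 + 0.61) = 1.220/1.61 = 0.7578 → 0.76
Weight the observed score by reliability and the mean by (1 − reliability): T̂ = 0.76·393 + 0.24·483.7 = 298.68 + 116.088 = 414.7680.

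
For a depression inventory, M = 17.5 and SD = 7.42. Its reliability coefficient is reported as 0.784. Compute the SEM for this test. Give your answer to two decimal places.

3.45

SEM = SD · √(1 − ρ) = 7.42 × √0.216 = 7.42 × 0.4648 = 3.449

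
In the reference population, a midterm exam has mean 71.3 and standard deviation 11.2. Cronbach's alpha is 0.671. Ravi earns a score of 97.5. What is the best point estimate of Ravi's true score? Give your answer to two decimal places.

T̂ = ρX + (1 − ρ)μ
  = 0.671 × 97.5 + 0.329 × 71.3
  = 65.4225 + 23.4577
  = 88.880
  ≈ 88.88

88.88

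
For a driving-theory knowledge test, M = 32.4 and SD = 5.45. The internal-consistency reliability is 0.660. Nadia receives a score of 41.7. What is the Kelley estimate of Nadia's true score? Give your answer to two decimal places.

38.54

T̂ = ρX + (1 − ρ)μ
  = 0.660 × 41.7 + 0.340 × 32.4
  = 27.5220 + 11.0160
  = 38.538
  ≈ 38.54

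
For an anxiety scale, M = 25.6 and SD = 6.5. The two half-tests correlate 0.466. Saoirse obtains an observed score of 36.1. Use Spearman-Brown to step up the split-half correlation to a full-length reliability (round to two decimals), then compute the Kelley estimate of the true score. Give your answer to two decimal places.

32.32

Spearman-Brown: ρ = 2r/(1 + r) = 2(0.466)/(1 + 0.466) = 0.9320/1.466 = 0.6357 → 0.64
T̂ = 0.64(36.1) + 0.36(25.6) = 23.104 + 9.216 = 32.320 → 32.32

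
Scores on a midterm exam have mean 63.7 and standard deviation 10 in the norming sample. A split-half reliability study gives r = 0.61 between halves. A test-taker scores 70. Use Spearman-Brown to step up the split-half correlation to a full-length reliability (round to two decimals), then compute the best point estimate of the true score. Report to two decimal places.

Spearman-Brown: ρ = 2r/(1 + r) = 2(0.61)/(1 + 0.61) = 1.220/1.61 = 0.7578 → 0.76
T̂ = 0.76(70) + 0.24(63.7) = 53.20 + 15.288 = 68.488 → 68.49

68.49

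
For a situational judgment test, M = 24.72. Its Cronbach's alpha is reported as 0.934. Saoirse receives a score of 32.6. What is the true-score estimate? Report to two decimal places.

32.08

Regress the observed score toward the mean by the unreliability: T̂ = 0.934·32.6 + 0.066·24.72 = 30.4484 + 1.63152 = 32.080.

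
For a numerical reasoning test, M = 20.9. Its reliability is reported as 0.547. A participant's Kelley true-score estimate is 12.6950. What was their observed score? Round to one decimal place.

T̂ = ρX + (1 − ρ)μ  ⇒  X = (T̂ − (1 − ρ)μ) / ρ
X = (12.6950 − 0.453 × 20.9) / 0.547 = (12.6950 − 9.4677) / 0.547 = 3.2273 / 0.547 = 5.900

5.9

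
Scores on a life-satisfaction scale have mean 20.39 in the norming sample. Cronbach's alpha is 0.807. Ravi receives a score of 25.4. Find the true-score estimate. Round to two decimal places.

T̂ = 0.807(25.4) + 0.193(20.39) = 20.4978 + 3.93527 = 24.433 → 24.43

24.43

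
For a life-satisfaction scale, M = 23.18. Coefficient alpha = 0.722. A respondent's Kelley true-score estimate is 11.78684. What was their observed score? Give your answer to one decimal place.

T̂ = ρX + (1 − ρ)μ  ⇒  X = (T̂ − (1 − ρ)μ) / ρ
X = (11.78684 − 0.278 × 23.18) / 0.722 = (11.78684 − 6.44404) / 0.722 = 5.34280 / 0.722 = 7.400

7.4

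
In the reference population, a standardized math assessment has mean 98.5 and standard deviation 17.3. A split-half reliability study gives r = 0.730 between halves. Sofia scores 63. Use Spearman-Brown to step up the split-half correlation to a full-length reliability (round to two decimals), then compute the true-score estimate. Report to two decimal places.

Spearman-Brown: ρ = 2r/(1 + r) = 2(0.730)/(1 + 0.730) = 1.4600/1.730 = 0.8439 → 0.84
T̂ = ρX + (1 − ρ)μ
  = 0.84 × 63 + 0.16 × 98.5
  = 52.92 + 15.760
  = 68.680
  ≈ 68.68

68.68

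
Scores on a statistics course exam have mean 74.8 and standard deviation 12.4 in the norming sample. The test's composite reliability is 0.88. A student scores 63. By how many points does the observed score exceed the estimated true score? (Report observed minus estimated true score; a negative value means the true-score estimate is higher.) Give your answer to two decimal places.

-1.42

T̂ = 0.88(63) + 0.12(74.8) = 55.44 + 8.976 = 64.4160 → 64.416
X − T̂ = 63 − 64.416 = -1.416 → -1.42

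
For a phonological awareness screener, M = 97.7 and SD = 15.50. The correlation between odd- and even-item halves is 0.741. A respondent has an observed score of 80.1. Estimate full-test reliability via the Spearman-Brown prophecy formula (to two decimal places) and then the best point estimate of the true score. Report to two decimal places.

82.74

Spearman-Brown: ρ = 2r/(1 + r) = 2(0.741)/(1 + 0.741) = 1.4820/1.741 = 0.8512 → 0.85
Kelley's formula gives T̂ = 0.85·80.1 + 0.15·97.7 = 68.085 + 14.655 = 82.740.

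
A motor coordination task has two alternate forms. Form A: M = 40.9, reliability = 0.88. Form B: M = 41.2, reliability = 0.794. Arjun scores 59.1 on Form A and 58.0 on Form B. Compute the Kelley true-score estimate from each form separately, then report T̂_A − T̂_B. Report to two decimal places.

T̂_A = 0.88(59.1) + 0.12(40.9) = 56.9160
T̂_B = 0.794(58.0) + 0.206(41.2) = 54.5392
T̂_A − T̂_B = 2.3768

2.38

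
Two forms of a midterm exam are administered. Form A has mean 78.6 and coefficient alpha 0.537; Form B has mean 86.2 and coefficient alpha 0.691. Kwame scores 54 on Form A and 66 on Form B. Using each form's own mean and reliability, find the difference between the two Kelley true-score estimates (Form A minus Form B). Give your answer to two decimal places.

T̂_A = 0.537(54) + 0.463(78.6) = 65.3898
T̂_B = 0.691(66) + 0.309(86.2) = 72.2418
T̂_A − T̂_B = -6.8520

-6.85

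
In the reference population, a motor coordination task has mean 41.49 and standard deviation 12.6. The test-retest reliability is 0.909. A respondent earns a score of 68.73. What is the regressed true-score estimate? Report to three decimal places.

Kelley's formula gives T̂ = 0.909·68.73 + 0.091·41.49 = 62.47557 + 3.77559 = 66.2512.

66.251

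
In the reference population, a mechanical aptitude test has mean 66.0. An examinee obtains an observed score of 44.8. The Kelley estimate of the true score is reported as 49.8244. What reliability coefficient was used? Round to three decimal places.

0.763

T̂ = ρX + (1 − ρ)μ  ⇒  T̂ − μ = ρ(X − μ)
ρ = (T̂ − μ)/(X − μ) = (49.8244 − 66.0) / (44.8 − 66.0) = -16.1756 / -21.2 = 0.76300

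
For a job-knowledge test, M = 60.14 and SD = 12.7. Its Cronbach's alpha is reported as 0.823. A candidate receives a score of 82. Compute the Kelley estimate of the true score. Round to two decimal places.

78.13

Weight the observed score by reliability and the mean by (1 − reliability): T̂ = 0.823·82 + 0.177·60.14 = 67.486 + 10.64478 = 78.131.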